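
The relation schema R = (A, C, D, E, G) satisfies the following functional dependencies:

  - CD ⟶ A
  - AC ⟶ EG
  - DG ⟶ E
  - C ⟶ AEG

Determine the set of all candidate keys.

(C, D)

Attributes C, D never appear on any right-hand side, so every candidate key must contain {C, D}.
{C, D}⁺ = {A, C, D, E, G}, which is all of the schema, so {C, D} is the only candidate key.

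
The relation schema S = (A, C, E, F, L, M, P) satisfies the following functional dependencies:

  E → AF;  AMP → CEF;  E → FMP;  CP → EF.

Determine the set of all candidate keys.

EL; CLP; ALMP

Attribute L never appears on the right-hand side of any dependency, so L must belong to every candidate key.
{L}⁺ = {L}, which is not all of the schema, so we must add further attributes.
{E, L}⁺: E→AF adds A, F; E→FMP adds M, P; AMP→CEF adds C → {A, C, E, F, L, M, P}. Minimal: {L}⁺ = {L}; {E}⁺ = {A, C, E, F, M, P} — none reach the full schema.
{C, L, P}⁺: CP→EF adds E, F; E→AF adds A; E→FMP adds M → {A, C, E, F, L, M, P}. Minimal: {L, P}⁺ = {L, P}; {C, P}⁺ = {A, C, E, F, M, P}; {C, L}⁺ = {C, L} — none reach the full schema.
{A, L, M, P}⁺: AMP→CEF adds C, E, F → {A, C, E, F, L, M, P}. Minimal: {L, M, P}⁺ = {L, M, P}; {A, M, P}⁺ = {A, C, E, F, M, P}; {A, L, P}⁺ = {A, L, P}; … — none reach the full schema.
Any other superkey contains one of these as a subset, so there are no further candidate keys.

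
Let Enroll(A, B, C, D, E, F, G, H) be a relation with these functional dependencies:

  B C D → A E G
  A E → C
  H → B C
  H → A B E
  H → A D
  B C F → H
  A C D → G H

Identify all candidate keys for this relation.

{F, H}; {B, C, F}; {A, B, E, F}; {A, C, D, F}; {A, D, E, F}

Attribute F never appears on the right-hand side of any dependency, so F must belong to every candidate key.
{F}⁺ = {F}, which is not all of the schema, so we must add further attributes.
{F, H}⁺: H→BC adds B, C; H→ABE adds A, E; H→AD adds D; ACD→GH adds G → {A, B, C, D, E, F, G, H}. Minimal: {H}⁺ = {A, B, C, D, E, G, H}; {F}⁺ = {F} — none reach the full schema.
{B, C, F}⁺: BCF→H adds H; H→ABE adds A, E; H→AD adds D; ACD→GH adds G → {A, B, C, D, E, F, G, H}. Minimal: {C, F}⁺ = {C, F}; {B, F}⁺ = {B, F}; {B, C}⁺ = {B, C} — none reach the full schema.
{A, B, E, F}⁺: AE→C adds C; BCF→H adds H; H→AD adds D; ACD→GH adds G → {A, B, C, D, E, F, G, H}. Minimal: {B, E, F}⁺ = {B, E, F}; {A, E, F}⁺ = {A, C, E, F}; {A, B, F}⁺ = {A, B, F}; … — none reach the full schema.
{A, C, D, F}⁺: ACD→GH adds G, H; H→BC adds B; H→ABE adds E → {A, B, C, D, E, F, G, H}. Minimal: {C, D, F}⁺ = {C, D, F}; {A, D, F}⁺ = {A, D, F}; {A, C, F}⁺ = {A, C, F}; … — none reach the full schema.
{A, D, E, F}⁺: AE→C adds C; ACD→GH adds G, H; H→BC adds B → {A, B, C, D, E, F, G, H}. Minimal: {D, E, F}⁺ = {D, E, F}; {A, E, F}⁺ = {A, C, E, F}; {A, D, F}⁺ = {A, D, F}; … — none reach the full schema.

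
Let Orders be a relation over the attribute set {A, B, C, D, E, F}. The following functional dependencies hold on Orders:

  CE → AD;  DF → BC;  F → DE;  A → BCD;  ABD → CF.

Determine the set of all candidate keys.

(A); (F); (C, E)

{A}⁺: A→BCD adds B, C, D; ABD→CF adds F; F→DE adds E → {A, B, C, D, E, F}.
{F}⁺: F→DE adds D, E; DF→BC adds B, C; CE→AD adds A → {A, B, C, D, E, F}.
{C, E}⁺: CE→AD adds A, D; A→BCD adds B; ABD→CF adds F → {A, B, C, D, E, F}. Minimal: {E}⁺ = {E}; {C}⁺ = {C} — none reach the full schema.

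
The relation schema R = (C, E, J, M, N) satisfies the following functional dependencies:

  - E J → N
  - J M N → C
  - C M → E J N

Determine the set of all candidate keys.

(C, M), (E, J, M), (J, M, N)

Attribute M never appears on the right-hand side of any dependency, so M must belong to every candidate key.
{M}⁺ = {M}, which is not all of the schema, so we must add further attributes.
{C, M}⁺: CM→EJN adds E, J, N → {C, E, J, M, N}. Minimal: {M}⁺ = {M}; {C}⁺ = {C} — none reach the full schema.
{E, J, M}⁺: EJ→N adds N; JMN→C adds C → {C, E, J, M, N}. Minimal: {J, M}⁺ = {J, M}; {E, M}⁺ = {E, M}; {E, J}⁺ = {E, J, N} — none reach the full schema.
{J, M, N}⁺: JMN→C adds C; CM→EJN adds E → {C, E, J, M, N}. Minimal: {M, N}⁺ = {M, N}; {J, N}⁺ = {J, N}; {J, M}⁺ = {J, M} — none reach the full schema.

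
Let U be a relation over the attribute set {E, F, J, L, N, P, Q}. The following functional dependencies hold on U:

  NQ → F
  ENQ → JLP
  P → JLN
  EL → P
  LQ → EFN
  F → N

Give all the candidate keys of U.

Attribute Q never appears on the right-hand side of any dependency, so Q must belong to every candidate key.
{Q}⁺ = {Q}, which is not all of the schema, so we must add further attributes.
{L, Q}⁺: LQ→EFN adds E, F, N; ENQ→JLP adds J, P → {E, F, J, L, N, P, Q}. Minimal: {Q}⁺ = {Q}; {L}⁺ = {L} — none reach the full schema.
{P, Q}⁺: P→JLN adds J, L, N; LQ→EFN adds E, F → {E, F, J, L, N, P, Q}. Minimal: {Q}⁺ = {Q}; {P}⁺ = {J, L, N, P} — none reach the full schema.
{E, F, Q}⁺: F→N adds N; ENQ→JLP adds J, L, P → {E, F, J, L, N, P, Q}. Minimal: {F, Q}⁺ = {F, N, Q}; {E, Q}⁺ = {E, Q}; {E, F}⁺ = {E, F, N} — none reach the full schema.
{E, N, Q}⁺: NQ→F adds F; ENQ→JLP adds J, L, P → {E, F, J, L, N, P, Q}. Minimal: {N, Q}⁺ = {F, N, Q}; {E, Q}⁺ = {E, Q}; {E, N}⁺ = {E, N} — none reach the full schema.
Any other superkey contains one of these as a subset, so there are no further candidate keys.

{L, Q}, {P, Q}, {E, F, Q}, {E, N, Q}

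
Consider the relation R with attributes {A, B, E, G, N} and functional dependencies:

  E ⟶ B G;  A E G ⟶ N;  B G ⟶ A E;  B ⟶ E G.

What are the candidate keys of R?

{B}⁺: B→EG adds E, G; BG→AE adds A; AEG→N adds N → {A, B, E, G, N}.
{E}⁺: E→BG adds B, G; BG→AE adds A; AEG→N adds N → {A, B, E, G, N}.
Any other superkey contains one of these as a subset, so there are no further candidate keys.

(B), (E)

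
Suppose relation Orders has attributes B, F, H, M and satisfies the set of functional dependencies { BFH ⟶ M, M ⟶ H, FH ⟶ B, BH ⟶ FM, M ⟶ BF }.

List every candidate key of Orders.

{M}, {B, H}, {F, H}

{M}⁺: M→H adds H; M→BF adds B, F → {B, F, H, M}.
{B, H}⁺: BH→FM adds F, M → {B, F, H, M}. Minimal: {H}⁺ = {H}; {B}⁺ = {B} — none reach the full schema.
{F, H}⁺: FH→B adds B; BH→FM adds M → {B, F, H, M}. Minimal: {H}⁺ = {H}; {F}⁺ = {F} — none reach the full schema.
Any other superkey contains one of these as a subset, so there are no further candidate keys.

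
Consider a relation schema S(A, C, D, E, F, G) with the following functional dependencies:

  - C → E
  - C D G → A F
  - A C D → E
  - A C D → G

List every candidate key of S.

Attributes C, D never appear on any right-hand side, so every candidate key must contain {C, D}.
{C, D}⁺ = {C, D, E}, which is not all of the schema, so we must add further attributes.
{A, C, D}⁺: C→E adds E; ACD→G adds G; CDG→AF adds F → {A, C, D, E, F, G}. Minimal: {C, D}⁺ = {C, D, E}; {A, D}⁺ = {A, D}; {A, C}⁺ = {A, C, E} — none reach the full schema.
{C, D, G}⁺: C→E adds E; CDG→AF adds A, F → {A, C, D, E, F, G}. Minimal: {D, G}⁺ = {D, G}; {C, G}⁺ = {C, E, G}; {C, D}⁺ = {C, D, E} — none reach the full schema.

ACD, CDG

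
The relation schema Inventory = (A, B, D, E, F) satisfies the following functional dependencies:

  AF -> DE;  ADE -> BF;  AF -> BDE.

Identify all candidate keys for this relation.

Attribute A never appears on the right-hand side of any dependency, so A must belong to every candidate key.
{A}⁺ = {A}, which is not all of the schema, so we must add further attributes.
{A, F}⁺: AF→DE adds D, E; ADE→BF adds B → {A, B, D, E, F}. Minimal: {F}⁺ = {F}; {A}⁺ = {A} — none reach the full schema.
{A, D, E}⁺: ADE→BF adds B, F → {A, B, D, E, F}. Minimal: {D, E}⁺ = {D, E}; {A, E}⁺ = {A, E}; {A, D}⁺ = {A, D} — none reach the full schema.

{A, F}, {A, D, E}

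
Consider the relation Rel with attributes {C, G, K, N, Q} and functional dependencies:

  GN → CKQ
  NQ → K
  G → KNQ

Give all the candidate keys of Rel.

(G)

Attribute G never appears on the right-hand side of any dependency, so G must belong to every candidate key.
{G}⁺ = {C, G, K, N, Q}, which is all of the schema, so {G} is the only candidate key.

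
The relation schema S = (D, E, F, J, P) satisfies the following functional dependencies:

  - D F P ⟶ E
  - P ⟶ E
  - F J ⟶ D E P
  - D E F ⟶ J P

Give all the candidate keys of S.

{F, J}; {D, E, F}; {D, F, P}

Attribute F never appears on the right-hand side of any dependency, so F must belong to every candidate key.
{F}⁺ = {F}, which is not all of the schema, so we must add further attributes.
{F, J}⁺: FJ→DEP adds D, E, P → {D, E, F, J, P}.
{D, E, F}⁺: DEF→JP adds J, P → {D, E, F, J, P}.
{D, F, P}⁺: DFP→E adds E; DEF→JP adds J → {D, E, F, J, P}.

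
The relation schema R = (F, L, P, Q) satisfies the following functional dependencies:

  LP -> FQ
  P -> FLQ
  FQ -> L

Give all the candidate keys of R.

Attribute P never appears on the right-hand side of any dependency, so P must belong to every candidate key.
{P}⁺ = {F, L, P, Q}, which is all of the schema, so {P} is the only candidate key.

(P)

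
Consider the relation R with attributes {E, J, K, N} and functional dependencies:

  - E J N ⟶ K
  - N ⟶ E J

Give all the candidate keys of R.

N

{N}⁺: N→EJ adds E, J; EJN→K adds K → {E, J, K, N}.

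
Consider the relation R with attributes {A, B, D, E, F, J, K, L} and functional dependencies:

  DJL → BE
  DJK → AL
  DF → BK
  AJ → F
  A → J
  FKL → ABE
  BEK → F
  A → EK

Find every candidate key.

AD; DFJ; DFL; DJK; BDEKL

Attribute D never appears on the right-hand side of any dependency, so D must belong to every candidate key.
{D}⁺ = {D}, which is not all of the schema, so we must add further attributes.
{A, D}⁺: A→J adds J; A→EK adds E, K; DJK→AL adds L; AJ→F adds F; FKL→ABE adds B → {A, B, D, E, F, J, K, L}. Minimal: {D}⁺ = {D}; {A}⁺ = {A, E, F, J, K} — none reach the full schema.
{D, F, J}⁺: DF→BK adds B, K; DJK→AL adds A, L; FKL→ABE adds E → {A, B, D, E, F, J, K, L}. Minimal: {F, J}⁺ = {F, J}; {D, J}⁺ = {D, J}; {D, F}⁺ = {B, D, F, K} — none reach the full schema.
{D, F, L}⁺: DF→BK adds B, K; FKL→ABE adds A, E; A→J adds J → {A, B, D, E, F, J, K, L}. Minimal: {F, L}⁺ = {F, L}; {D, L}⁺ = {D, L}; {D, F}⁺ = {B, D, F, K} — none reach the full schema.
{D, J, K}⁺: DJK→AL adds A, L; AJ→F adds F; FKL→ABE adds B, E → {A, B, D, E, F, J, K, L}. Minimal: {J, K}⁺ = {J, K}; {D, K}⁺ = {D, K}; {D, J}⁺ = {D, J} — none reach the full schema.
{B, D, E, K, L}⁺: BEK→F adds F; FKL→ABE adds A; A→J adds J → {A, B, D, E, F, J, K, L}. Minimal: {D, E, K, L}⁺ = {D, E, K, L}; {B, E, K, L}⁺ = {A, B, E, F, J, K, L}; {B, D, K, L}⁺ = {B, D, K, L}; … — none reach the full schema.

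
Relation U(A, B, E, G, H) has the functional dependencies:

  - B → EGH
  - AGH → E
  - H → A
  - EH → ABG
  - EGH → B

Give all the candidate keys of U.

{B}⁺: B→EGH adds E, G, H; H→A adds A → {A, B, E, G, H}.
{E, H}⁺: H→A adds A; EH→ABG adds B, G → {A, B, E, G, H}.
{G, H}⁺: H→A adds A; AGH→E adds E; EH→ABG adds B → {A, B, E, G, H}.

B, EH, GH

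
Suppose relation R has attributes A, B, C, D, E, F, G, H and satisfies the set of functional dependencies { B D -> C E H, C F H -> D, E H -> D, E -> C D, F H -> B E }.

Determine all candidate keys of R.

{A, F, G, H}; {A, B, D, F, G}; {A, B, E, F, G}

Attributes A, F, G never appear on any right-hand side, so every candidate key must contain {A, F, G}.
{A, F, G}⁺ = {A, F, G}, which is not all of the schema, so we must add further attributes.
{A, F, G, H}⁺: FH→BE adds B, E; EH→D adds D; E→CD adds C → {A, B, C, D, E, F, G, H}. Minimal: {F, G, H}⁺ = {B, C, D, E, F, G, H}; {A, G, H}⁺ = {A, G, H}; {A, F, H}⁺ = {A, B, C, D, E, F, H}; … — none reach the full schema.
{A, B, D, F, G}⁺: BD→CEH adds C, E, H → {A, B, C, D, E, F, G, H}. Minimal: {B, D, F, G}⁺ = {B, C, D, E, F, G, H}; {A, D, F, G}⁺ = {A, D, F, G}; {A, B, F, G}⁺ = {A, B, F, G}; … — none reach the full schema.
{A, B, E, F, G}⁺: E→CD adds C, D; BD→CEH adds H → {A, B, C, D, E, F, G, H}. Minimal: {B, E, F, G}⁺ = {B, C, D, E, F, G, H}; {A, E, F, G}⁺ = {A, C, D, E, F, G}; {A, B, F, G}⁺ = {A, B, F, G}; … — none reach the full schema.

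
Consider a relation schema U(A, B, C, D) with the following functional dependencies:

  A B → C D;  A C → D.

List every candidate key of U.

{A, B}

Attributes A, B never appear on any right-hand side, so every candidate key must contain {A, B}.
{A, B}⁺ = {A, B, C, D}, which is all of the schema, so {A, B} is the only candidate key.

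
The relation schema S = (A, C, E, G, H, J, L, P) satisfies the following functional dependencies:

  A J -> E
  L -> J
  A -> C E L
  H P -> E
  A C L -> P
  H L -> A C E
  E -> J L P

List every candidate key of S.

Attributes G, H never appear on any right-hand side, so every candidate key must contain {G, H}.
{G, H}⁺ = {G, H}, which is not all of the schema, so we must add further attributes.
{A, G, H}⁺: A→CEL adds C, E, L; ACL→P adds P; E→JLP adds J → {A, C, E, G, H, J, L, P}.
{E, G, H}⁺: E→JLP adds J, L, P; HL→ACE adds A, C → {A, C, E, G, H, J, L, P}.
{G, H, L}⁺: L→J adds J; HL→ACE adds A, C, E; E→JLP adds P → {A, C, E, G, H, J, L, P}.
{G, H, P}⁺: HP→E adds E; E→JLP adds J, L; HL→ACE adds A, C → {A, C, E, G, H, J, L, P}.

AGH, EGH, GHL, GHP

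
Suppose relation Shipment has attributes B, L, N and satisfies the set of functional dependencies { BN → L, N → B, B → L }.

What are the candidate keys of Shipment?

N

Attribute N never appears on the right-hand side of any dependency, so N must belong to every candidate key.
{N}⁺ = {B, L, N}, which is all of the schema, so {N} is the only candidate key.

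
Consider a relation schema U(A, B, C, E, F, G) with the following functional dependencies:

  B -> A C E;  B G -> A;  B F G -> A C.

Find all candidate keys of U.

{B, F, G}⁺: B→ACE adds A, C, E → {A, B, C, E, F, G}.

{B, F, G}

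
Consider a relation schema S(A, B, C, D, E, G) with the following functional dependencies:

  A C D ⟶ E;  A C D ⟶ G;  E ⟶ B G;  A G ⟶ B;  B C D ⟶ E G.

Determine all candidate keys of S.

{A, C, D}

Attributes A, C, D never appear on any right-hand side, so every candidate key must contain {A, C, D}.
{A, C, D}⁺ = {A, B, C, D, E, G}, which is all of the schema, so {A, C, D} is the only candidate key.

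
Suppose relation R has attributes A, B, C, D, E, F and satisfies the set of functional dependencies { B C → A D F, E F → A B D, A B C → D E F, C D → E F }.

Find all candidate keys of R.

{B, C}, {C, D}, {C, E, F}

Attribute C never appears on the right-hand side of any dependency, so C must belong to every candidate key.
{C}⁺ = {C}, which is not all of the schema, so we must add further attributes.
{B, C}⁺: BC→ADF adds A, D, F; ABC→DEF adds E → {A, B, C, D, E, F}. Minimal: {C}⁺ = {C}; {B}⁺ = {B} — none reach the full schema.
{C, D}⁺: CD→EF adds E, F; EF→ABD adds A, B → {A, B, C, D, E, F}. Minimal: {D}⁺ = {D}; {C}⁺ = {C} — none reach the full schema.
{C, E, F}⁺: EF→ABD adds A, B, D → {A, B, C, D, E, F}. Minimal: {E, F}⁺ = {A, B, D, E, F}; {C, F}⁺ = {C, F}; {C, E}⁺ = {C, E} — none reach the full schema.
Any other superkey contains one of these as a subset, so there are no further candidate keys.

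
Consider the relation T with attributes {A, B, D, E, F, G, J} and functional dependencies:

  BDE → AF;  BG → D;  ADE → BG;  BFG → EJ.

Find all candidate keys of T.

{A, D, E}⁺: ADE→BG adds B, G; BDE→AF adds F; BFG→EJ adds J → {A, B, D, E, F, G, J}. Minimal: {D, E}⁺ = {D, E}; {A, E}⁺ = {A, E}; {A, D}⁺ = {A, D} — none reach the full schema.
{B, D, E}⁺: BDE→AF adds A, F; ADE→BG adds G; BFG→EJ adds J → {A, B, D, E, F, G, J}. Minimal: {D, E}⁺ = {D, E}; {B, E}⁺ = {B, E}; {B, D}⁺ = {B, D} — none reach the full schema.
{B, E, G}⁺: BG→D adds D; BDE→AF adds A, F; BFG→EJ adds J → {A, B, D, E, F, G, J}. Minimal: {E, G}⁺ = {E, G}; {B, G}⁺ = {B, D, G}; {B, E}⁺ = {B, E} — none reach the full schema.
{B, F, G}⁺: BG→D adds D; BFG→EJ adds E, J; BDE→AF adds A → {A, B, D, E, F, G, J}. Minimal: {F, G}⁺ = {F, G}; {B, G}⁺ = {B, D, G}; {B, F}⁺ = {B, F} — none reach the full schema.

{A, D, E}, {B, D, E}, {B, E, G}, {B, F, G}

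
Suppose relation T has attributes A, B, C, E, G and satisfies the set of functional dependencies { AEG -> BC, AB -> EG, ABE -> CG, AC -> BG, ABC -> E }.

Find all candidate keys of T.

Attribute A never appears on the right-hand side of any dependency, so A must belong to every candidate key.
{A}⁺ = {A}, which is not all of the schema, so we must add further attributes.
{A, B}⁺: AB→EG adds E, G; ABE→CG adds C → {A, B, C, E, G}. Minimal: {B}⁺ = {B}; {A}⁺ = {A} — none reach the full schema.
{A, C}⁺: AC→BG adds B, G; ABC→E adds E → {A, B, C, E, G}. Minimal: {C}⁺ = {C}; {A}⁺ = {A} — none reach the full schema.
{A, E, G}⁺: AEG→BC adds B, C → {A, B, C, E, G}. Minimal: {E, G}⁺ = {E, G}; {A, G}⁺ = {A, G}; {A, E}⁺ = {A, E} — none reach the full schema.
Any other superkey contains one of these as a subset, so there are no further candidate keys.

{A, B}, {A, C}, {A, E, G}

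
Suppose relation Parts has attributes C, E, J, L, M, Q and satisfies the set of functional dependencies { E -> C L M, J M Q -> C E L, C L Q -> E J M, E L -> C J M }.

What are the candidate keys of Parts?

{E, Q}⁺: E→CLM adds C, L, M; CLQ→EJM adds J → {C, E, J, L, M, Q}.
{C, L, Q}⁺: CLQ→EJM adds E, J, M → {C, E, J, L, M, Q}.
{J, M, Q}⁺: JMQ→CEL adds C, E, L → {C, E, J, L, M, Q}.
Any other superkey contains one of these as a subset, so there are no further candidate keys.

EQ, CLQ, JMQ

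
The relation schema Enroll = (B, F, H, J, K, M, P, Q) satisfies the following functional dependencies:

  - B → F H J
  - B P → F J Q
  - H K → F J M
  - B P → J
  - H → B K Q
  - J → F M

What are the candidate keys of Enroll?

{B, P}, {H, P}

Attribute P never appears on the right-hand side of any dependency, so P must belong to every candidate key.
{P}⁺ = {P}, which is not all of the schema, so we must add further attributes.
{B, P}⁺: B→FHJ adds F, H, J; BP→FJQ adds Q; H→BKQ adds K; J→FM adds M → {B, F, H, J, K, M, P, Q}. Minimal: {P}⁺ = {P}; {B}⁺ = {B, F, H, J, K, M, Q} — none reach the full schema.
{H, P}⁺: H→BKQ adds B, K, Q; B→FHJ adds F, J; HK→FJM adds M → {B, F, H, J, K, M, P, Q}. Minimal: {P}⁺ = {P}; {H}⁺ = {B, F, H, J, K, M, Q} — none reach the full schema.
Any other superkey contains one of these as a subset, so there are no further candidate keys.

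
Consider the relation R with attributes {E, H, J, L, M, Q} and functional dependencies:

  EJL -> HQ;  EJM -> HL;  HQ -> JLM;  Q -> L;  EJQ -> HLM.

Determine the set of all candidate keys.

{E, H, Q}; {E, J, L}; {E, J, M}; {E, J, Q}

Attribute E never appears on the right-hand side of any dependency, so E must belong to every candidate key.
{E}⁺ = {E}, which is not all of the schema, so we must add further attributes.
{E, H, Q}⁺: HQ→JLM adds J, L, M → {E, H, J, L, M, Q}. Minimal: {H, Q}⁺ = {H, J, L, M, Q}; {E, Q}⁺ = {E, L, Q}; {E, H}⁺ = {E, H} — none reach the full schema.
{E, J, L}⁺: EJL→HQ adds H, Q; HQ→JLM adds M → {E, H, J, L, M, Q}. Minimal: {J, L}⁺ = {J, L}; {E, L}⁺ = {E, L}; {E, J}⁺ = {E, J} — none reach the full schema.
{E, J, M}⁺: EJM→HL adds H, L; EJL→HQ adds Q → {E, H, J, L, M, Q}. Minimal: {J, M}⁺ = {J, M}; {E, M}⁺ = {E, M}; {E, J}⁺ = {E, J} — none reach the full schema.
{E, J, Q}⁺: Q→L adds L; EJQ→HLM adds H, M → {E, H, J, L, M, Q}. Minimal: {J, Q}⁺ = {J, L, Q}; {E, Q}⁺ = {E, L, Q}; {E, J}⁺ = {E, J} — none reach the full schema.
Any other superkey contains one of these as a subset, so there are no further candidate keys.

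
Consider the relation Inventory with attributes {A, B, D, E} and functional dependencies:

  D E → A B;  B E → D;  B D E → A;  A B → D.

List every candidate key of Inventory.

{B, E}⁺: BE→D adds D; BDE→A adds A → {A, B, D, E}. Minimal: {E}⁺ = {E}; {B}⁺ = {B} — none reach the full schema.
{D, E}⁺: DE→AB adds A, B → {A, B, D, E}. Minimal: {E}⁺ = {E}; {D}⁺ = {D} — none reach the full schema.

BE; DE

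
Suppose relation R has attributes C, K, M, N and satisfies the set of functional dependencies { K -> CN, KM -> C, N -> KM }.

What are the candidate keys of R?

{K}; {N}

{K}⁺: K→CN adds C, N; N→KM adds M → {C, K, M, N}.
{N}⁺: N→KM adds K, M; K→CN adds C → {C, K, M, N}.
Any other superkey contains one of these as a subset, so there are no further candidate keys.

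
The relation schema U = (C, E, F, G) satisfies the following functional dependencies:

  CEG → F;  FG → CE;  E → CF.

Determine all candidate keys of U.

{E, G}; {F, G}

Attribute G never appears on the right-hand side of any dependency, so G must belong to every candidate key.
{G}⁺ = {G}, which is not all of the schema, so we must add further attributes.
{E, G}⁺: E→CF adds C, F → {C, E, F, G}. Minimal: {G}⁺ = {G}; {E}⁺ = {C, E, F} — none reach the full schema.
{F, G}⁺: FG→CE adds C, E → {C, E, F, G}. Minimal: {G}⁺ = {G}; {F}⁺ = {F} — none reach the full schema.
Any other superkey contains one of these as a subset, so there are no further candidate keys.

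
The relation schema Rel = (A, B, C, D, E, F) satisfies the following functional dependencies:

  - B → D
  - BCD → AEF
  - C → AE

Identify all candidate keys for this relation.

BC

Attributes B, C never appear on any right-hand side, so every candidate key must contain {B, C}.
{B, C}⁺ = {A, B, C, D, E, F}, which is all of the schema, so {B, C} is the only candidate key.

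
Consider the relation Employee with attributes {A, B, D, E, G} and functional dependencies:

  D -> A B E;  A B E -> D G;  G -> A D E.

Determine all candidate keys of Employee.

{D}, {G}, {A, B, E}

{D}⁺: D→ABE adds A, B, E; ABE→DG adds G → {A, B, D, E, G}.
{G}⁺: G→ADE adds A, D, E; D→ABE adds B → {A, B, D, E, G}.
{A, B, E}⁺: ABE→DG adds D, G → {A, B, D, E, G}. Minimal: {B, E}⁺ = {B, E}; {A, E}⁺ = {A, E}; {A, B}⁺ = {A, B} — none reach the full schema.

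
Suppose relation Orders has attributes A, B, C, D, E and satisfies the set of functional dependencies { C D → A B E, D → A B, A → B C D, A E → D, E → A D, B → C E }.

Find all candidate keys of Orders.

A, B, D, E

{A}⁺: A→BCD adds B, C, D; B→CE adds E → {A, B, C, D, E}.
{B}⁺: B→CE adds C, E; E→AD adds A, D → {A, B, C, D, E}.
{D}⁺: D→AB adds A, B; A→BCD adds C; B→CE adds E → {A, B, C, D, E}.
{E}⁺: E→AD adds A, D; D→AB adds B; A→BCD adds C → {A, B, C, D, E}.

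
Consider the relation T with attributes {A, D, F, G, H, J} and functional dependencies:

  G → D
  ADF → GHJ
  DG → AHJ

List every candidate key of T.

Attribute F never appears on the right-hand side of any dependency, so F must belong to every candidate key.
{F}⁺ = {F}, which is not all of the schema, so we must add further attributes.
{F, G}⁺: G→D adds D; DG→AHJ adds A, H, J → {A, D, F, G, H, J}.
{A, D, F}⁺: ADF→GHJ adds G, H, J → {A, D, F, G, H, J}.
Any other superkey contains one of these as a subset, so there are no further candidate keys.

{F, G}, {A, D, F}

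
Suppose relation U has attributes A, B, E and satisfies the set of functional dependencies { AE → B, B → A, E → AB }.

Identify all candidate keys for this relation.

E

Attribute E never appears on the right-hand side of any dependency, so E must belong to every candidate key.
{E}⁺ = {A, B, E}, which is all of the schema, so {E} is the only candidate key.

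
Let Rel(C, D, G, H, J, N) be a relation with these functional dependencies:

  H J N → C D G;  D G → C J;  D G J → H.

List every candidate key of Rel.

DGN, HJN

Attribute N never appears on the right-hand side of any dependency, so N must belong to every candidate key.
{N}⁺ = {N}, which is not all of the schema, so we must add further attributes.
{D, G, N}⁺: DG→CJ adds C, J; DGJ→H adds H → {C, D, G, H, J, N}. Minimal: {G, N}⁺ = {G, N}; {D, N}⁺ = {D, N}; {D, G}⁺ = {C, D, G, H, J} — none reach the full schema.
{H, J, N}⁺: HJN→CDG adds C, D, G → {C, D, G, H, J, N}. Minimal: {J, N}⁺ = {J, N}; {H, N}⁺ = {H, N}; {H, J}⁺ = {H, J} — none reach the full schema.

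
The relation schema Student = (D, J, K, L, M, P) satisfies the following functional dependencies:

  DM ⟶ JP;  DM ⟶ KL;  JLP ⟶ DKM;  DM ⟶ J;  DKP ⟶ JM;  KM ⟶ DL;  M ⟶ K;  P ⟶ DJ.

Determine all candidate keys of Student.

{M}; {K, P}; {L, P}

{M}⁺: M→K adds K; KM→DL adds D, L; DM→JP adds J, P → {D, J, K, L, M, P}.
{K, P}⁺: P→DJ adds D, J; DKP→JM adds M; KM→DL adds L → {D, J, K, L, M, P}. Minimal: {P}⁺ = {D, J, P}; {K}⁺ = {K} — none reach the full schema.
{L, P}⁺: P→DJ adds D, J; JLP→DKM adds K, M → {D, J, K, L, M, P}. Minimal: {P}⁺ = {D, J, P}; {L}⁺ = {L} — none reach the full schema.
Any other superkey contains one of these as a subset, so there are no further candidate keys.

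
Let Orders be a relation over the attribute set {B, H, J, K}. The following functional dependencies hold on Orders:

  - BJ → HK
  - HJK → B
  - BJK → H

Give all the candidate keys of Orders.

Attribute J never appears on the right-hand side of any dependency, so J must belong to every candidate key.
{J}⁺ = {J}, which is not all of the schema, so we must add further attributes.
{B, J}⁺: BJ→HK adds H, K → {B, H, J, K}. Minimal: {J}⁺ = {J}; {B}⁺ = {B} — none reach the full schema.
{H, J, K}⁺: HJK→B adds B → {B, H, J, K}. Minimal: {J, K}⁺ = {J, K}; {H, K}⁺ = {H, K}; {H, J}⁺ = {H, J} — none reach the full schema.

{B, J}, {H, J, K}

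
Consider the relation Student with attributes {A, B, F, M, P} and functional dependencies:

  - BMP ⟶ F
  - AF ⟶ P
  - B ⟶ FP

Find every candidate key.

{A, B, M}⁺: B→FP adds F, P → {A, B, F, M, P}. Minimal: {B, M}⁺ = {B, F, M, P}; {A, M}⁺ = {A, M}; {A, B}⁺ = {A, B, F, P} — none reach the full schema.

{A, B, M}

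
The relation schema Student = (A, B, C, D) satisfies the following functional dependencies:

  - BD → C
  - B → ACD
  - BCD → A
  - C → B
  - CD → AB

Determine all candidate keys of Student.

B, C

{B}⁺: B→ACD adds A, C, D → {A, B, C, D}.
{C}⁺: C→B adds B; B→ACD adds A, D → {A, B, C, D}.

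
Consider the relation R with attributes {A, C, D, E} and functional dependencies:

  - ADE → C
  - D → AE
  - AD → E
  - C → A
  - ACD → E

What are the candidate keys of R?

Attribute D never appears on the right-hand side of any dependency, so D must belong to every candidate key.
{D}⁺ = {A, C, D, E}, which is all of the schema, so {D} is the only candidate key.

(D)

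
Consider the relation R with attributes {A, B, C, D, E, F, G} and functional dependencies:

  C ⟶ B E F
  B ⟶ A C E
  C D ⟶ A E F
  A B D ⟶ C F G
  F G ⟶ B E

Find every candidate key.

(B, D), (C, D), (D, F, G)

Attribute D never appears on the right-hand side of any dependency, so D must belong to every candidate key.
{D}⁺ = {D}, which is not all of the schema, so we must add further attributes.
{B, D}⁺: B→ACE adds A, C, E; CD→AEF adds F; ABD→CFG adds G → {A, B, C, D, E, F, G}.
{C, D}⁺: C→BEF adds B, E, F; B→ACE adds A; ABD→CFG adds G → {A, B, C, D, E, F, G}.
{D, F, G}⁺: FG→BE adds B, E; B→ACE adds A, C → {A, B, C, D, E, F, G}.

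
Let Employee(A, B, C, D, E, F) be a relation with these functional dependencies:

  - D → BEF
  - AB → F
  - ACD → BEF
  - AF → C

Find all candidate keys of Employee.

AD

Attributes A, D never appear on any right-hand side, so every candidate key must contain {A, D}.
{A, D}⁺ = {A, B, C, D, E, F}, which is all of the schema, so {A, D} is the only candidate key.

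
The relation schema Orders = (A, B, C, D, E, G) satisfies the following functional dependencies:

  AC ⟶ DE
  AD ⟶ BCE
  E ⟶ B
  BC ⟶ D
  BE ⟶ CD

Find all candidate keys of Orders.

{A, C, G}⁺: AC→DE adds D, E; AD→BCE adds B → {A, B, C, D, E, G}. Minimal: {C, G}⁺ = {C, G}; {A, G}⁺ = {A, G}; {A, C}⁺ = {A, B, C, D, E} — none reach the full schema.
{A, D, G}⁺: AD→BCE adds B, C, E → {A, B, C, D, E, G}. Minimal: {D, G}⁺ = {D, G}; {A, G}⁺ = {A, G}; {A, D}⁺ = {A, B, C, D, E} — none reach the full schema.
{A, E, G}⁺: E→B adds B; BE→CD adds C, D → {A, B, C, D, E, G}. Minimal: {E, G}⁺ = {B, C, D, E, G}; {A, G}⁺ = {A, G}; {A, E}⁺ = {A, B, C, D, E} — none reach the full schema.
Any other superkey contains one of these as a subset, so there are no further candidate keys.

{A, C, G}; {A, D, G}; {A, E, G}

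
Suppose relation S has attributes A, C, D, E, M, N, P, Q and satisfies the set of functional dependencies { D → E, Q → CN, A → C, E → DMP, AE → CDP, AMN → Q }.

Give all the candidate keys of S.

(A, D, N), (A, D, Q), (A, E, N), (A, E, Q)

Attribute A never appears on the right-hand side of any dependency, so A must belong to every candidate key.
{A}⁺ = {A, C}, which is not all of the schema, so we must add further attributes.
{A, D, N}⁺: D→E adds E; A→C adds C; E→DMP adds M, P; AMN→Q adds Q → {A, C, D, E, M, N, P, Q}. Minimal: {D, N}⁺ = {D, E, M, N, P}; {A, N}⁺ = {A, C, N}; {A, D}⁺ = {A, C, D, E, M, P} — none reach the full schema.
{A, D, Q}⁺: D→E adds E; Q→CN adds C, N; E→DMP adds M, P → {A, C, D, E, M, N, P, Q}. Minimal: {D, Q}⁺ = {C, D, E, M, N, P, Q}; {A, Q}⁺ = {A, C, N, Q}; {A, D}⁺ = {A, C, D, E, M, P} — none reach the full schema.
{A, E, N}⁺: A→C adds C; E→DMP adds D, M, P; AMN→Q adds Q → {A, C, D, E, M, N, P, Q}. Minimal: {E, N}⁺ = {D, E, M, N, P}; {A, N}⁺ = {A, C, N}; {A, E}⁺ = {A, C, D, E, M, P} — none reach the full schema.
{A, E, Q}⁺: Q→CN adds C, N; E→DMP adds D, M, P → {A, C, D, E, M, N, P, Q}. Minimal: {E, Q}⁺ = {C, D, E, M, N, P, Q}; {A, Q}⁺ = {A, C, N, Q}; {A, E}⁺ = {A, C, D, E, M, P} — none reach the full schema.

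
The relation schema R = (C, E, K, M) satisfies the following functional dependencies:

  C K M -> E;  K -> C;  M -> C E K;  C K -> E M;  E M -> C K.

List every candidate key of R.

{K}; {M}

{K}⁺: K→C adds C; CK→EM adds E, M → {C, E, K, M}.
{M}⁺: M→CEK adds C, E, K → {C, E, K, M}.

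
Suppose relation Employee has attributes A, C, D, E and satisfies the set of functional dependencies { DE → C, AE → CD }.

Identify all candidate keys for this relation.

(A, E)

Attributes A, E never appear on any right-hand side, so every candidate key must contain {A, E}.
{A, E}⁺ = {A, C, D, E}, which is all of the schema, so {A, E} is the only candidate key.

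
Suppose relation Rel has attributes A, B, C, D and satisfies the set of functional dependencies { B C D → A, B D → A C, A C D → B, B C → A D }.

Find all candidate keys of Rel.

{B, C}, {B, D}, {A, C, D}

{B, C}⁺: BC→AD adds A, D → {A, B, C, D}. Minimal: {C}⁺ = {C}; {B}⁺ = {B} — none reach the full schema.
{B, D}⁺: BD→AC adds A, C → {A, B, C, D}. Minimal: {D}⁺ = {D}; {B}⁺ = {B} — none reach the full schema.
{A, C, D}⁺: ACD→B adds B → {A, B, C, D}. Minimal: {C, D}⁺ = {C, D}; {A, D}⁺ = {A, D}; {A, C}⁺ = {A, C} — none reach the full schema.
Any other superkey contains one of these as a subset, so there are no further candidate keys.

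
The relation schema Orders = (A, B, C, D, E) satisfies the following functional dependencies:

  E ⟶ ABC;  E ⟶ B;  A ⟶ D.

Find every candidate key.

Attribute E never appears on the right-hand side of any dependency, so E must belong to every candidate key.
{E}⁺ = {A, B, C, D, E}, which is all of the schema, so {E} is the only candidate key.

(E)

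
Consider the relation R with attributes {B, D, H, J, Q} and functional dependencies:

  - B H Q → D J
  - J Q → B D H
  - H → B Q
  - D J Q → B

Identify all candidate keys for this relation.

{H}, {J, Q}

{H}⁺: H→BQ adds B, Q; BHQ→DJ adds D, J → {B, D, H, J, Q}.
{J, Q}⁺: JQ→BDH adds B, D, H → {B, D, H, J, Q}.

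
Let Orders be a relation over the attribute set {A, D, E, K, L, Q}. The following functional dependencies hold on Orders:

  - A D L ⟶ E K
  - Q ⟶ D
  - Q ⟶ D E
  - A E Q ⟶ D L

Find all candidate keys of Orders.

AQ

Attributes A, Q never appear on any right-hand side, so every candidate key must contain {A, Q}.
{A, Q}⁺ = {A, D, E, K, L, Q}, which is all of the schema, so {A, Q} is the only candidate key.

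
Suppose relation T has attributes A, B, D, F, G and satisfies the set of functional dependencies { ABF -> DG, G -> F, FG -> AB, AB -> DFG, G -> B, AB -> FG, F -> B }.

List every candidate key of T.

{G}⁺: G→F adds F; FG→AB adds A, B; AB→DFG adds D → {A, B, D, F, G}.
{A, B}⁺: AB→DFG adds D, F, G → {A, B, D, F, G}. Minimal: {B}⁺ = {B}; {A}⁺ = {A} — none reach the full schema.
{A, F}⁺: F→B adds B; ABF→DG adds D, G → {A, B, D, F, G}. Minimal: {F}⁺ = {B, F}; {A}⁺ = {A} — none reach the full schema.

G, AB, AF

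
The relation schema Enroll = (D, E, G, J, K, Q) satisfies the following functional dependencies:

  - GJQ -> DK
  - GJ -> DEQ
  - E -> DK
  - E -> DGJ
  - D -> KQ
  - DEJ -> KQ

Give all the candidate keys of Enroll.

{E}⁺: E→DK adds D, K; E→DGJ adds G, J; D→KQ adds Q → {D, E, G, J, K, Q}.
{G, J}⁺: GJ→DEQ adds D, E, Q; E→DK adds K → {D, E, G, J, K, Q}. Minimal: {J}⁺ = {J}; {G}⁺ = {G} — none reach the full schema.

{E}; {G, J}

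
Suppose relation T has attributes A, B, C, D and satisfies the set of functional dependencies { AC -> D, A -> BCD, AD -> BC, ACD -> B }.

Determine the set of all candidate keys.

{A}

Attribute A never appears on the right-hand side of any dependency, so A must belong to every candidate key.
{A}⁺ = {A, B, C, D}, which is all of the schema, so {A} is the only candidate key.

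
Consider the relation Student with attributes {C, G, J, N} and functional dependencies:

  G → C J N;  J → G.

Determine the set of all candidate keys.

(G); (J)

{G}⁺: G→CJN adds C, J, N → {C, G, J, N}.
{J}⁺: J→G adds G; G→CJN adds C, N → {C, G, J, N}.
Any other superkey contains one of these as a subset, so there are no further candidate keys.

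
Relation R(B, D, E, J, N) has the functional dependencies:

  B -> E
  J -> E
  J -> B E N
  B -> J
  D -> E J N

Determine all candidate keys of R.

Attribute D never appears on the right-hand side of any dependency, so D must belong to every candidate key.
{D}⁺ = {B, D, E, J, N}, which is all of the schema, so {D} is the only candidate key.

{D}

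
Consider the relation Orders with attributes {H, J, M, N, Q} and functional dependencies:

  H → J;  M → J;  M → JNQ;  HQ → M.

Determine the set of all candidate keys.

{H, M}; {H, Q}

Attribute H never appears on the right-hand side of any dependency, so H must belong to every candidate key.
{H}⁺ = {H, J}, which is not all of the schema, so we must add further attributes.
{H, M}⁺: H→J adds J; M→JNQ adds N, Q → {H, J, M, N, Q}. Minimal: {M}⁺ = {J, M, N, Q}; {H}⁺ = {H, J} — none reach the full schema.
{H, Q}⁺: H→J adds J; HQ→M adds M; M→JNQ adds N → {H, J, M, N, Q}. Minimal: {Q}⁺ = {Q}; {H}⁺ = {H, J} — none reach the full schema.
Any other superkey contains one of these as a subset, so there are no further candidate keys.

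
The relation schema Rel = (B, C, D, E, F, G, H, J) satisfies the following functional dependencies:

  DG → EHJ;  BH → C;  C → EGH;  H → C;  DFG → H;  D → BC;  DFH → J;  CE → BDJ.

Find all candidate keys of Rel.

CF; DF; FH

Attribute F never appears on the right-hand side of any dependency, so F must belong to every candidate key.
{F}⁺ = {F}, which is not all of the schema, so we must add further attributes.
{C, F}⁺: C→EGH adds E, G, H; CE→BDJ adds B, D, J → {B, C, D, E, F, G, H, J}. Minimal: {F}⁺ = {F}; {C}⁺ = {B, C, D, E, G, H, J} — none reach the full schema.
{D, F}⁺: D→BC adds B, C; C→EGH adds E, G, H; DFH→J adds J → {B, C, D, E, F, G, H, J}. Minimal: {F}⁺ = {F}; {D}⁺ = {B, C, D, E, G, H, J} — none reach the full schema.
{F, H}⁺: H→C adds C; C→EGH adds E, G; CE→BDJ adds B, D, J → {B, C, D, E, F, G, H, J}. Minimal: {H}⁺ = {B, C, D, E, G, H, J}; {F}⁺ = {F} — none reach the full schema.
Any other superkey contains one of these as a subset, so there are no further candidate keys.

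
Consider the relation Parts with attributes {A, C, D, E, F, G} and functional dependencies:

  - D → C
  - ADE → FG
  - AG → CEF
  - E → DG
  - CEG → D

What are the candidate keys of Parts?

Attribute A never appears on the right-hand side of any dependency, so A must belong to every candidate key.
{A}⁺ = {A}, which is not all of the schema, so we must add further attributes.
{A, E}⁺: E→DG adds D, G; D→C adds C; ADE→FG adds F → {A, C, D, E, F, G}.
{A, G}⁺: AG→CEF adds C, E, F; E→DG adds D → {A, C, D, E, F, G}.
Any other superkey contains one of these as a subset, so there are no further candidate keys.

{A, E}, {A, G}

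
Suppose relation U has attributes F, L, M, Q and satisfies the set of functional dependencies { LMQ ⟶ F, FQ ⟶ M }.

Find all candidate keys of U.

{F, L, Q}, {L, M, Q}

Attributes L, Q never appear on any right-hand side, so every candidate key must contain {L, Q}.
{L, Q}⁺ = {L, Q}, which is not all of the schema, so we must add further attributes.
{F, L, Q}⁺: FQ→M adds M → {F, L, M, Q}. Minimal: {L, Q}⁺ = {L, Q}; {F, Q}⁺ = {F, M, Q}; {F, L}⁺ = {F, L} — none reach the full schema.
{L, M, Q}⁺: LMQ→F adds F → {F, L, M, Q}. Minimal: {M, Q}⁺ = {M, Q}; {L, Q}⁺ = {L, Q}; {L, M}⁺ = {L, M} — none reach the full schema.
Any other superkey contains one of these as a subset, so there are no further candidate keys.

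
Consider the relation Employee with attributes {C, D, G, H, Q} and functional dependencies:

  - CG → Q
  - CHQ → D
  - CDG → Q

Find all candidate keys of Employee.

CGH

Attributes C, G, H never appear on any right-hand side, so every candidate key must contain {C, G, H}.
{C, G, H}⁺ = {C, D, G, H, Q}, which is all of the schema, so {C, G, H} is the only candidate key.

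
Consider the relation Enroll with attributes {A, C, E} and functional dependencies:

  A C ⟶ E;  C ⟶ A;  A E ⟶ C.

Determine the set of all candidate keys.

{C}⁺: C→A adds A; AC→E adds E → {A, C, E}.
{A, E}⁺: AE→C adds C → {A, C, E}. Minimal: {E}⁺ = {E}; {A}⁺ = {A} — none reach the full schema.
Any other superkey contains one of these as a subset, so there are no further candidate keys.

{C}, {A, E}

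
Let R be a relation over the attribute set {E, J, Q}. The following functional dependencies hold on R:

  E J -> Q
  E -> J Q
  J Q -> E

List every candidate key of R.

{E}, {J, Q}

{E}⁺: E→JQ adds J, Q → {E, J, Q}.
{J, Q}⁺: JQ→E adds E → {E, J, Q}. Minimal: {Q}⁺ = {Q}; {J}⁺ = {J} — none reach the full schema.
Any other superkey contains one of these as a subset, so there are no further candidate keys.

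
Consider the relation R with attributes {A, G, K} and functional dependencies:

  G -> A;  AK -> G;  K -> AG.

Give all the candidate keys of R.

{K}

Attribute K never appears on the right-hand side of any dependency, so K must belong to every candidate key.
{K}⁺ = {A, G, K}, which is all of the schema, so {K} is the only candidate key.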